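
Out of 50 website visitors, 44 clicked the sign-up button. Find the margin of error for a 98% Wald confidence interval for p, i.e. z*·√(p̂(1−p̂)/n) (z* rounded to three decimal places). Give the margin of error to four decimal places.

p̂ = 44/50 = 0.88000.
SE = √(p̂(1−p̂)/n) = √(0.105600/50) = 0.045957.
The 98% critical value is z* = 2.326.
ME = 2.326·0.045957 = 0.1069.

ME = 0.1069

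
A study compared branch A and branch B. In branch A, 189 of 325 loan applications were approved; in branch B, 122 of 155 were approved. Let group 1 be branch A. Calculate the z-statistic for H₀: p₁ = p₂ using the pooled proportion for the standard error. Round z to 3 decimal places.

p̂₁ = 189/325 = 0.58154, p̂₂ = 122/155 = 0.78710.
Pooled p̂ = (189+122)/(325+155) = 311/480 = 0.64792.
SE = √[p̂(1−p̂)(1/n₁+1/n₂)] = √[0.64792·0.35208·(1/325+1/155)] ≈ 0.046622.
z = (p̂₁ − p̂₂)/SE = (0.58154 − 0.78710)/0.046622 = -0.20556/0.046622 = -4.409.

z = -4.409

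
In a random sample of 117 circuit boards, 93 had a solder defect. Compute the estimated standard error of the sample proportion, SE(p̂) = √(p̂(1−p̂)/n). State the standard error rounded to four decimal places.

SE = 0.0373

With x = 93 successes in n = 117, p̂ = 0.79487.
p̂(1−p̂) = 0.163052.
SE = √(0.163052/117) = 0.0373.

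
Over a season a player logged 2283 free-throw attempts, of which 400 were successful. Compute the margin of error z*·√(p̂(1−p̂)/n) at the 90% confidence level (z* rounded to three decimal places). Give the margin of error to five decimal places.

ME = 0.01309

Sample proportion p̂ = 400/2283 = 0.17521.
SE = √(p̂(1−p̂)/n) = √(0.144510/2283) = 0.007956.
z* = 1.645 at the 90% level.
ME = 1.645·0.007956 = 0.01309.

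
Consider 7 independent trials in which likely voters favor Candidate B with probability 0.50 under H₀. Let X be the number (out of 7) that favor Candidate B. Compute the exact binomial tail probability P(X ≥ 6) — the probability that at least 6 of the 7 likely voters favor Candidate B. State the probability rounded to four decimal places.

X is binomial with n = 7 and p = 0.50.
P(X ≥ 6) = C(7,6)·0.50^6·0.50^1 + C(7,7)·0.50^7·0.50^0.
= 0.054688 + 0.007812 = 0.0625.

P = 0.0625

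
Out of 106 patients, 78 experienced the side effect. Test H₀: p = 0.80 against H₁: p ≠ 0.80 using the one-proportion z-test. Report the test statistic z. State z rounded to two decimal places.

Sample proportion p̂ = 78/106 = 0.73585.
SE₀ = √(0.80·0.20/106) = 0.038851.
z = (p̂ − p₀)/SE = (0.73585 − 0.80)/0.038851 = -1.65.

z = -1.65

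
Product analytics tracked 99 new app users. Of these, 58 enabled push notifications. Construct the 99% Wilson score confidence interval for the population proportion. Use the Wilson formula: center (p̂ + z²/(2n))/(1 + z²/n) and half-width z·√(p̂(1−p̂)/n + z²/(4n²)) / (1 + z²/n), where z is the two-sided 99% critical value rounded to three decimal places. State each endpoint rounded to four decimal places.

Here p̂ = 58/99 = 0.58586 and z = 2.576 (z² = 6.635776).
1 + z²/n = 1.067028.
Center = (0.58586 + 0.033514)/1.067028 = 0.58047.
Radicand: p̂(1−p̂)/n + z²/(4n²) = 0.002450791 + 0.000169263 = 0.002620054.
Half-width = z·√(radicand)/denom = 2.576·0.051186/1.067028 = 0.12357.
Interval: 0.58047 ± 0.12357 → (0.4569, 0.7040).

(0.4569, 0.7040)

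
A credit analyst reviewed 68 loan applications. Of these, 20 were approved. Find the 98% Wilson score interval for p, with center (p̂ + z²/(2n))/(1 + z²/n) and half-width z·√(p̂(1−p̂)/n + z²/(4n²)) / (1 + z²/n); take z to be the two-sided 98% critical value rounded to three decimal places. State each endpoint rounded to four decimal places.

(0.1847, 0.4339)

Here p̂ = 20/68 = 0.29412 and z = 2.326 (z² = 5.410276).
Denominator 1 + z²/n = 1 + 5.410276/68 = 1.079563.
Adjusted center: (0.29412 + z²/(2n))/1.079563 = 0.30929.
Radicand: p̂(1−p̂)/n + z²/(4n²) = 0.003053124 + 0.000292511 = 0.003345635.
Half-width = z·√(radicand)/denom = 2.326·0.057841/1.079563 = 0.12462.
Interval: 0.30929 ± 0.12462 → (0.1847, 0.4339).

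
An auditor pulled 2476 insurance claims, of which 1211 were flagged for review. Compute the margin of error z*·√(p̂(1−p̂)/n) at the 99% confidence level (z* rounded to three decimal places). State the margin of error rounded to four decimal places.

The sample proportion is 1211/2476 = 0.48910.
Standard error of p̂: √(0.249881/2476) = √0.000100921 = 0.010046.
z* = 2.576 at the 99% level.
Margin of error = z*·SE = 2.576 × 0.010046 = 0.0259.

ME = 0.0259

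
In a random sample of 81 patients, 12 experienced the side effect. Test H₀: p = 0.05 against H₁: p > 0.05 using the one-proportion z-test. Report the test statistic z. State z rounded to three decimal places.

z = 4.053

With x = 12 successes in n = 81, p̂ = 0.14815.
SE₀ = √(0.05·0.95/81) = 0.024216.
Test statistic: z = 0.09815/0.024216 = 4.053.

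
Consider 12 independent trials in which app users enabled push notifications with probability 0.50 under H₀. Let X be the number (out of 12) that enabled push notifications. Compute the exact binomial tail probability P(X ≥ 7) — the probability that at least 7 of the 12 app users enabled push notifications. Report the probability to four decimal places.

X ~ Binomial(n=12, p=0.50).
P(X ≥ 7) = Σ_{j=7}^{12} C(12,j)·0.50^j·0.50^{12−j}.
= 0.193359 + 0.120850 + 0.053711 + 0.016113 + 0.002930 + 0.000244 = 0.3872.

P = 0.3872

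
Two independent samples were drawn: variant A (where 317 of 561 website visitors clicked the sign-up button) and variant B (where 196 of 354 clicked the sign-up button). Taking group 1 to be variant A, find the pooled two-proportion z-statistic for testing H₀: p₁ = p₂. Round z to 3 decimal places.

p̂₁ = 317/561 = 0.56506, p̂₂ = 196/354 = 0.55367.
Pooling: p̂ = 513/915 = 0.56066.
Pooled SE = √[0.2463209·0.00460739] ≈ 0.033688.
z = 0.01139/0.033688 = 0.338.

z = 0.338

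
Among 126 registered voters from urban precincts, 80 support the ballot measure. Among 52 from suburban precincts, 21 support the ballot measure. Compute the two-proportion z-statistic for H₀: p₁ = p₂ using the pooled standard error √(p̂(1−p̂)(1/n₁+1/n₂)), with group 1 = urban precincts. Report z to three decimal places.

z = 2.830

Sample proportions: p̂₁ = 80/126 = 0.63492 and p̂₂ = 21/52 = 0.40385.
Pooled p̂ = (80+21)/(126+52) = 101/178 = 0.56742.
Pooled SE = √[0.2454551·0.02716728] ≈ 0.081660.
z = 0.23107/0.081660 = 2.830.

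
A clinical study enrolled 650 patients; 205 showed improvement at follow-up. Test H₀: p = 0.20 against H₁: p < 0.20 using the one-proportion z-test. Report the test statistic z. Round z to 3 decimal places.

z = 7.354

Sample proportion p̂ = 205/650 = 0.31538.
Null standard error: √(0.20·0.80/650) = √0.000246154 = 0.015689.
Test statistic: z = 0.11538/0.015689 = 7.354.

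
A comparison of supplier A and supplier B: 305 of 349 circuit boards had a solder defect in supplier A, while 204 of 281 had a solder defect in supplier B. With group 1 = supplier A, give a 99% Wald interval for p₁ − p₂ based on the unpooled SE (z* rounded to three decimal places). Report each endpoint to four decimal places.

(0.0655, 0.2304)

p̂₁ = 305/349 = 0.87393, p̂₂ = 204/281 = 0.72598; p̂₁ − p̂₂ = 0.14795.
SE = √(0.000315701 + 0.000707949) = √0.001023650 = 0.031995.
z* = 2.576 at the 99% level. Margin = 2.576·0.031995 = 0.08242.
Interval: 0.14795 ± 0.08242 → (0.0655, 0.2304).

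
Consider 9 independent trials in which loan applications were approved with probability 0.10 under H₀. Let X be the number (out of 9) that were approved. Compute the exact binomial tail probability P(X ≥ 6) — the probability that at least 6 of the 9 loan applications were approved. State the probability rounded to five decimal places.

P = 0.00006

X ~ Binomial(n=9, p=0.10).
P(X ≥ 6) = C(9,6)·0.10^6·0.90^3 + C(9,7)·0.10^7·0.90^2 + C(9,8)·0.10^8·0.90^1 + C(9,9)·0.10^9·0.90^0.
= 0.000061 + 0.000003 + 0.000000 + 0.000000 = 0.00006.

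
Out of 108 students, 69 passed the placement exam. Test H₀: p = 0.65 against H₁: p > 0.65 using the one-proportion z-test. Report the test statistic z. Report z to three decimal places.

z = -0.242

Sample proportion p̂ = 69/108 = 0.63889.
Null standard error: √(0.65·0.35/108) = √0.002106481 = 0.045896.
z = (p̂ − p₀)/SE = (0.63889 − 0.65)/0.045896 = -0.242.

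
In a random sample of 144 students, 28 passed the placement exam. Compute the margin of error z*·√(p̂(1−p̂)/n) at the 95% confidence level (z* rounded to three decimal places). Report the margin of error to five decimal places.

With x = 28 successes in n = 144, p̂ = 0.19444.
Standard error of p̂: √(0.156636/144) = √0.001087749 = 0.032981.
For 95% confidence, z* = 1.960.
Margin of error = z*·SE = 1.960 × 0.032981 = 0.06464.

ME = 0.06464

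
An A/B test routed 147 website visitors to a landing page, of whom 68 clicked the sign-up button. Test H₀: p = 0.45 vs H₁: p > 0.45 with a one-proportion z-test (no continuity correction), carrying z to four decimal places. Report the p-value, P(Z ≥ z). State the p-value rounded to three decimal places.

With x = 68 successes in n = 147, p̂ = 0.46259.
Null standard error: √(0.45·0.55/147) = √0.001683673 = 0.041033.
z = (p̂ − p₀)/SE = (68/147 − 0.45)/0.041033 ≈ 0.3067.
From the standard normal, P(Z ≥ z) = 0.380.

p-value = 0.380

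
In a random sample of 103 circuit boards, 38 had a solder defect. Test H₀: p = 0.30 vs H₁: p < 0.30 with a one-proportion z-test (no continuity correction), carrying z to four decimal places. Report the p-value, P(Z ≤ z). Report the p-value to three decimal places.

p-value = 0.937

p̂ = 38/103 = 0.36893.
SE₀ = √(0.30·0.70/103) = 0.045153.
z = (p̂ − p₀)/SE = (38/103 − 0.30)/0.045153 ≈ 1.5266.
p-value = P(Z ≤ z) with z = 1.5266 → 0.937.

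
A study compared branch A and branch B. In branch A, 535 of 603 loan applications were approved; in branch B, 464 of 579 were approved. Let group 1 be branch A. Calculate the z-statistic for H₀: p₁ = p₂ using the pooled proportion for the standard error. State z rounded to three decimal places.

z = 4.079

Sample proportions: p̂₁ = 535/603 = 0.88723 and p̂₂ = 464/579 = 0.80138.
Pooling: p̂ = 999/1182 = 0.84518.
SE = √[p̂(1−p̂)(1/n₁+1/n₂)] = √[0.84518·0.15482·(1/603+1/579)] ≈ 0.021048.
z = 0.08585/0.021048 = 4.079.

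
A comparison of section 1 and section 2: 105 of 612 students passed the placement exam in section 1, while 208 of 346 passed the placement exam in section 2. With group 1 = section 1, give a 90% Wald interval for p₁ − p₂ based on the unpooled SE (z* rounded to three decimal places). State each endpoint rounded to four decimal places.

(-0.4796, -0.3796)

p̂₁ = 0.17157, p̂₂ = 0.60116, so the observed difference is -0.42959.
Unpooled SE = √(p̂₁(1−p̂₁)/n₁ + p̂₂(1−p̂₂)/n₂) = √(0.000232243 + 0.000692970) = 0.030417.
z* = 1.645 at the 90% level. Margin of error = 0.05004.
Interval: -0.42959 ± 0.05004 → (-0.4796, -0.3796).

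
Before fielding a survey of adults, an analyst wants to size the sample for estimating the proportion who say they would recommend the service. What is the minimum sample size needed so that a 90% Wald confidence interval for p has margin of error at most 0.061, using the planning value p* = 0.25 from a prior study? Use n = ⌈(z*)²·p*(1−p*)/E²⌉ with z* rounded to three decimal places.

n = 137

For 90% confidence, z* = 1.645.
p*(1−p*) = 0.1875.
(z*)²·p*(1−p*)/E² = 2.706025·0.1875/0.003721 = 136.356.
⌈136.356⌉ = 137.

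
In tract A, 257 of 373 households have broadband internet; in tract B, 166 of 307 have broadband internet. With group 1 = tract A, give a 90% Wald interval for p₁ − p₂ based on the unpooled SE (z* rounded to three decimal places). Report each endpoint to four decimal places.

p̂₁ = 257/373 = 0.68901, p̂₂ = 166/307 = 0.54072; p̂₁ − p̂₂ = 0.14829.
Unpooled SE = √(p̂₁(1−p̂₁)/n₁ + p̂₂(1−p̂₂)/n₂) = √(0.000574466 + 0.000808932) = 0.037194.
For 90% confidence, z* = 1.645. Margin of error = 0.06118.
CI: 0.14829 ± 0.06118 = (0.0871, 0.2095).

(0.0871, 0.2095)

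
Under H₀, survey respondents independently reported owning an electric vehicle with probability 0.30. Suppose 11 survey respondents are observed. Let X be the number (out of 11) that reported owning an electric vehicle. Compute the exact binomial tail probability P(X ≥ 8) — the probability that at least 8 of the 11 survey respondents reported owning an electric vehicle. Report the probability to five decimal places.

X is binomial with n = 11 and p = 0.30.
P(X ≥ 8) = C(11,8)·0.30^8·0.70^3 + C(11,9)·0.30^9·0.70^2 + C(11,10)·0.30^10·0.70^1 + C(11,11)·0.30^11·0.70^0.
= 0.003713 + 0.000530 + 0.000045 + 0.000002 = 0.00429.

P = 0.00429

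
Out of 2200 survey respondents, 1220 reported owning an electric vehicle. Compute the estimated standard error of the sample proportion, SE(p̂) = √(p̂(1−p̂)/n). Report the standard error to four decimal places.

SE = 0.0106

Sample proportion p̂ = 1220/2200 = 0.55455.
p̂(1−p̂) = 0.55455·0.44545 = 0.247024.
SE = √(0.247024/2200) = 0.0106.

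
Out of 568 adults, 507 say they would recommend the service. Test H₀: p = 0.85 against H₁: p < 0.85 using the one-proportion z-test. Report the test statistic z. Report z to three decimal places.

p̂ = 507/568 = 0.89261.
SE₀ = √(0.85·0.15/568) = 0.014982.
z = (p̂ − p₀)/SE = (0.89261 − 0.85)/0.014982 = 2.844.

z = 2.844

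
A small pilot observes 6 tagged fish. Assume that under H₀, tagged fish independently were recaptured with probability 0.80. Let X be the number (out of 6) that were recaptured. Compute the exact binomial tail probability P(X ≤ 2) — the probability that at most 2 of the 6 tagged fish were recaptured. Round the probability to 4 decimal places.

X is binomial with n = 6 and p = 0.80.
P(X ≤ 2) = C(6,0)·0.80^0·0.20^6 + C(6,1)·0.80^1·0.20^5 + C(6,2)·0.80^2·0.20^4.
= 0.000064 + 0.001536 + 0.015360 = 0.0170.

P = 0.0170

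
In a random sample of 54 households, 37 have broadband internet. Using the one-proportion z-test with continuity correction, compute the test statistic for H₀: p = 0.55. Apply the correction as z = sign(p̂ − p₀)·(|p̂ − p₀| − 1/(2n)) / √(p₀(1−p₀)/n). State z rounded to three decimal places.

Sample proportion p̂ = 37/54 = 0.68519. p̂ − p₀ = 0.135185.
Continuity correction 1/(2n) = 1/108 = 0.009259.
Corrected numerator: |0.135185| − 0.009259 = 0.125926.
Null standard error: √(0.55·0.45/54) = √0.004583333 = 0.067700.
z = +0.125926/0.067700 = 1.860.

z = 1.860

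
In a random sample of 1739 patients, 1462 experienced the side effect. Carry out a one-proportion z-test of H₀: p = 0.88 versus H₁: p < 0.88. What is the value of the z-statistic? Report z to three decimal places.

z = -5.042

p̂ = 1462/1739 = 0.84071.
Under H₀, SE = √(p₀(1−p₀)/n) = √(0.88·0.12/1739) = √0.000060725 = 0.007793.
z = (p̂ − p₀)/SE = (0.84071 − 0.88)/0.007793 = -5.042.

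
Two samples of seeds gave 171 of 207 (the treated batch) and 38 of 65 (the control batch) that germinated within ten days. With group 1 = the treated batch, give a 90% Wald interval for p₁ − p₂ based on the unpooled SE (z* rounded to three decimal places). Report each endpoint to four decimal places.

p̂₁ = 171/207 = 0.82609, p̂₂ = 38/65 = 0.58462; p̂₁ − p̂₂ = 0.24147.
SE = √(0.000694045 + 0.003736004) = √0.004430049 = 0.066559.
For 90% confidence, z* = 1.645. Margin = 1.645·0.066559 = 0.10949.
So the interval runs from 0.1320 to 0.3510.

(0.1320, 0.3510)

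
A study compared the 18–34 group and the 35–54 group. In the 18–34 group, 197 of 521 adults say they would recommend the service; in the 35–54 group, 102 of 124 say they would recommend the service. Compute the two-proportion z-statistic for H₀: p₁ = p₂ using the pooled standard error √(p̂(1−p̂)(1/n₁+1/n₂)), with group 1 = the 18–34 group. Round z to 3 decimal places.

z = -8.920

Sample proportions: p̂₁ = 197/521 = 0.37812 and p̂₂ = 102/124 = 0.82258.
Pooled p̂ = (197+102)/(521+124) = 299/645 = 0.46357.
SE = √[p̂(1−p̂)(1/n₁+1/n₂)] = √[0.46357·0.53643·(1/521+1/124)] ≈ 0.049827.
z = (p̂₁ − p̂₂)/SE = (0.37812 − 0.82258)/0.049827 = -0.44446/0.049827 = -8.920.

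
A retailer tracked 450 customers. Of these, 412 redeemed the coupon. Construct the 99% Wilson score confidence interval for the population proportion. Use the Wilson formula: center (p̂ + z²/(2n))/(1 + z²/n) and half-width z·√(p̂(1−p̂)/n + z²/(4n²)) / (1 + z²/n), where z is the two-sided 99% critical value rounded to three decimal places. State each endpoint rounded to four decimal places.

Here p̂ = 412/450 = 0.91556 and z = 2.576 (z² = 6.635776).
1 + z²/n = 1.014746.
Center = (0.91556 + 0.007373)/1.014746 = 0.90952.
Radicand: p̂(1−p̂)/n + z²/(4n²) = 0.000171808 + 0.000008192 = 0.000180000.
Half-width = z·√(radicand)/denom = 2.576·0.013416/1.014746 = 0.03406.
So the interval runs from 0.8755 to 0.9436.

(0.8755, 0.9436)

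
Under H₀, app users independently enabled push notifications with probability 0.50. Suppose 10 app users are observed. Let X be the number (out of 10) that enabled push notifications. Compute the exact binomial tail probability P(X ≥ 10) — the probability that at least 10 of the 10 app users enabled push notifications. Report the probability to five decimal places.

X ~ Binomial(n=10, p=0.50).
P(X ≥ 10) = C(10,10)·0.50^10·0.50^0.
= 0.000977 = 0.00098.

P = 0.00098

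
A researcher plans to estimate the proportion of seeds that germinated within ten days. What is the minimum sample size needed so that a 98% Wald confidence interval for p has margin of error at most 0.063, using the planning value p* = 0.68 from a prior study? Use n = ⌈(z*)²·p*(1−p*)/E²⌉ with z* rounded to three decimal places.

For 98% confidence, z* = 2.326.
p*(1−p*) = 0.68·0.32 = 0.2176.
(z*)²·p*(1−p*)/E² = 5.410276·0.2176/0.003969 = 296.618.
⌈296.618⌉ = 297.

n = 297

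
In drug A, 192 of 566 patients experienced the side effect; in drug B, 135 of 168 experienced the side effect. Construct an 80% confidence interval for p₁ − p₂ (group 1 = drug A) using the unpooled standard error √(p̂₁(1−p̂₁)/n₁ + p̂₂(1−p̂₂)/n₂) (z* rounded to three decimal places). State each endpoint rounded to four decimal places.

p̂₁ = 0.33922, p̂₂ = 0.80357, so the observed difference is -0.46435.
SE = √(0.000396026 + 0.000939550) = √0.001335576 = 0.036546.
z* = 1.282 at the 80% level. Margin = 1.282·0.036546 = 0.04685.
So the interval runs from -0.5112 to -0.4175.

(-0.5112, -0.4175)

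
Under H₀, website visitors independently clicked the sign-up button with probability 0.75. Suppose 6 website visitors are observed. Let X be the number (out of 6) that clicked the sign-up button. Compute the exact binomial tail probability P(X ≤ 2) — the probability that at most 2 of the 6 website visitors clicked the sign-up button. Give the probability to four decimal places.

P = 0.0376

X is binomial with n = 6 and p = 0.75.
P(X ≤ 2) = C(6,0)·0.75^0·0.25^6 + C(6,1)·0.75^1·0.25^5 + C(6,2)·0.75^2·0.25^4.
= 0.000244 + 0.004395 + 0.032959 = 0.0376.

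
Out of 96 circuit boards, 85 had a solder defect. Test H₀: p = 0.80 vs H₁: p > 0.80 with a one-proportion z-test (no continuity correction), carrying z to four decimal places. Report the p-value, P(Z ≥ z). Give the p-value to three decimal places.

p-value = 0.018

The sample proportion is 85/96 = 0.88542.
Null standard error: √(0.80·0.20/96) = √0.001666667 = 0.040825.
Test statistic (full precision, shown to 4 dp): z = (85/96 − 0.80)/SE₀ ≈ 2.0923.
p-value = P(Z ≥ z) with z = 2.0923 → 0.018.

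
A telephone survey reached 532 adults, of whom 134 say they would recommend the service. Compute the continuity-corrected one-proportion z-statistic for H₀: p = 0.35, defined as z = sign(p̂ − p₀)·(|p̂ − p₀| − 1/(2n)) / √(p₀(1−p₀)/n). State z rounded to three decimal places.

z = -4.699

The sample proportion is 134/532 = 0.25188. p̂ − p₀ = -0.098120.
Continuity correction 1/(2n) = 1/1064 = 0.000940.
Corrected numerator: |-0.098120| − 0.000940 = 0.097180.
Null standard error: √(0.35·0.65/532) = √0.000427632 = 0.020679.
z = −0.097180/0.020679 = -4.699.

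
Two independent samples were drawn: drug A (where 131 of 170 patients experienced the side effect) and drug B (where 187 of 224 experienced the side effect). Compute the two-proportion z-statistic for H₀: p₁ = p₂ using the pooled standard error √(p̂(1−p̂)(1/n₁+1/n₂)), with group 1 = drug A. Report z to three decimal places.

p̂₁ = 131/170 = 0.77059, p̂₂ = 187/224 = 0.83482.
Pooling: p̂ = 318/394 = 0.80711.
Pooled SE = √[0.1556855·0.01034664] ≈ 0.040135.
z = -0.06423/0.040135 = -1.600.

z = -1.600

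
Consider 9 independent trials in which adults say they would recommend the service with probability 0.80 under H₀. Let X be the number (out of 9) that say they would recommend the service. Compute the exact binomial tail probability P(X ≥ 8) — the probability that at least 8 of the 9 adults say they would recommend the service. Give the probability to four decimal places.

X ~ Binomial(n=9, p=0.80).
P(X ≥ 8) = C(9,8)·0.80^8·0.20^1 + C(9,9)·0.80^9·0.20^0.
= 0.301990 + 0.134218 = 0.4362.

P = 0.4362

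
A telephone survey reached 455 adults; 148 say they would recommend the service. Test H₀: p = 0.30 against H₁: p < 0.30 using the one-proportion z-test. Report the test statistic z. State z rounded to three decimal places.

p̂ = 148/455 = 0.32527.
Null standard error: √(0.30·0.70/455) = √0.000461538 = 0.021483.
Test statistic: z = 0.02527/0.021483 = 1.176.

z = 1.176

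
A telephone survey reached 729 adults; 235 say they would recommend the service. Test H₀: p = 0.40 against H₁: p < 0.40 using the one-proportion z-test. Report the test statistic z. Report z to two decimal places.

The sample proportion is 235/729 = 0.32236.
Null standard error: √(0.40·0.60/729) = √0.000329218 = 0.018144.
Test statistic: z = -0.07764/0.018144 = -4.28.

z = -4.28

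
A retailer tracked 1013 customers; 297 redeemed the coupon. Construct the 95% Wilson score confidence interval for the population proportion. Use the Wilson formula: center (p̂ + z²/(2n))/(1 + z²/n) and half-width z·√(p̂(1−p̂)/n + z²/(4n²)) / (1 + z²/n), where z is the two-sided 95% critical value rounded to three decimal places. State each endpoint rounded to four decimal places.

Here p̂ = 297/1013 = 0.29319 and z = 1.960 (z² = 3.841600).
Denominator 1 + z²/n = 1 + 3.841600/1013 = 1.003792.
Center = (0.29319 + 0.001896)/1.003792 = 0.29397.
Radicand: p̂(1−p̂)/n + z²/(4n²) = 0.000204570 + 0.000000936 = 0.000205506.
Half-width = z·√(radicand)/denom = 1.960·0.014335/1.003792 = 0.02799.
CI: 0.29397 ± 0.02799 = (0.2660, 0.3220).

(0.2660, 0.3220)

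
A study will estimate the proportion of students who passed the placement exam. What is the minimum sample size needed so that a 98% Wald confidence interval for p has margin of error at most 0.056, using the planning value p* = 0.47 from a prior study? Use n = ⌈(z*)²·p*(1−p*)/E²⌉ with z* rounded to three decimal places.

n = 430

z* = 2.326 at the 98% level.
p*(1−p*) = 0.47·0.53 = 0.2491.
(z*)²·p*(1−p*)/E² = 5.410276·0.2491/0.003136 = 429.751.
⌈429.751⌉ = 430.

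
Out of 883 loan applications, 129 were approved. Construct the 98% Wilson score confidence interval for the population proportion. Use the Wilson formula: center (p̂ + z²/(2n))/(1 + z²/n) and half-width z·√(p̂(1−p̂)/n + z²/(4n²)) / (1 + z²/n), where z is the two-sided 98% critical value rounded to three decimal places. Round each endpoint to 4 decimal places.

(0.1206, 0.1759)

Here p̂ = 129/883 = 0.14609 and z = 2.326 (z² = 5.410276).
1 + z²/n = 1.006127.
Adjusted center: (0.14609 + z²/(2n))/1.006127 = 0.14825.
Radicand: p̂(1−p̂)/n + z²/(4n²) = 0.000141279 + 0.000001735 = 0.000143014.
Half-width = 2.326·√0.000143014/1.006127 = 0.02765.
Interval: 0.14825 ± 0.02765 → (0.1206, 0.1759).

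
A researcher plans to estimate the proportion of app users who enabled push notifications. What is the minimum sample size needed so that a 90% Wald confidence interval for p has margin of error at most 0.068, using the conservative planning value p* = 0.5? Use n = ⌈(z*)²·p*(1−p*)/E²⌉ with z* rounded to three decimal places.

z* = 1.645 at the 90% level.
p*(1−p*) = 0.2500.
Required n before rounding: 2.706025 × 0.2500 / 0.068² = 146.303.
Rounding up, n = 147.

n = 147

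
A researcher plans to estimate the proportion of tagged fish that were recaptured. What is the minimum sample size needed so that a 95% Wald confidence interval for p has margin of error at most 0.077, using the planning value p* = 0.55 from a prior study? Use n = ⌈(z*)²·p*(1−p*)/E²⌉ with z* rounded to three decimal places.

n = 161

z* = 1.960 at the 95% level.
p*(1−p*) = 0.2475.
Required n before rounding: 3.841600 × 0.2475 / 0.077² = 160.364.
Rounding up, n = 161.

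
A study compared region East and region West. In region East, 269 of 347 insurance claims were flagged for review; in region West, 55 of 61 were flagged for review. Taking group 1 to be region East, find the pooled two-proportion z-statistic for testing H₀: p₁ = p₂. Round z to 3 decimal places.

z = -2.252

p̂₁ = 269/347 = 0.77522, p̂₂ = 55/61 = 0.90164.
Pooled p̂ = (269+55)/(347+61) = 324/408 = 0.79412.
SE = √[p̂(1−p̂)(1/n₁+1/n₂)] = √[0.79412·0.20588·(1/347+1/61)] ≈ 0.056137.
z = (p̂₁ − p̂₂)/SE = (0.77522 − 0.90164)/0.056137 = -0.12642/0.056137 = -2.252.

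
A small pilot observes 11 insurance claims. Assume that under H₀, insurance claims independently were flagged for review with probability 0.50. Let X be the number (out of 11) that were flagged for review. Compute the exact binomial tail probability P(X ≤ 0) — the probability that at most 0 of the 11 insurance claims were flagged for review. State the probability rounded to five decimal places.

P = 0.00049

X is binomial with n = 11 and p = 0.50.
P(X ≤ 0) = C(11,0)·0.50^0·0.50^11.
= 0.000488 = 0.00049.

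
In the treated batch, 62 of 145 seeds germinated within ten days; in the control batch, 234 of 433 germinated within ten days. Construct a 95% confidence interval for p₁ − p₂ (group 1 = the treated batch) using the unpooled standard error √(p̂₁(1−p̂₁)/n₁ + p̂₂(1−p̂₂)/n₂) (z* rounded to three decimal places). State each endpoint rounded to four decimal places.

(-0.2060, -0.0196)

p̂₁ = 62/145 = 0.42759, p̂₂ = 234/433 = 0.54042; p̂₁ − p̂₂ = -0.11283.
SE = √(0.001687974 + 0.000573595) = √0.002261569 = 0.047556.
For 95% confidence, z* = 1.960. Margin = 1.960·0.047556 = 0.09321.
CI: -0.11283 ± 0.09321 = (-0.2060, -0.0196).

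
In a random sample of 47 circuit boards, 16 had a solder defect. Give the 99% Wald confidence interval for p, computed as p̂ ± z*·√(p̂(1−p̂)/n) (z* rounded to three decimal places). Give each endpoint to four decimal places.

(0.1624, 0.5185)

With x = 16 successes in n = 47, p̂ = 0.34043.
SE = √(p̂(1−p̂)/n) = √(0.224536/47) = 0.069118.
The 99% critical value is z* = 2.576.
Margin = 2.576·0.069118 = 0.17805.
So the interval runs from 0.1624 to 0.5185.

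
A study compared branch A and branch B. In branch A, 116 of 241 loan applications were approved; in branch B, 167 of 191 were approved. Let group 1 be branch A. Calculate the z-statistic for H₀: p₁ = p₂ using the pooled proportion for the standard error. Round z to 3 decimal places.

p̂₁ = 116/241 = 0.48133, p̂₂ = 167/191 = 0.87435.
Pooled p̂ = (116+167)/(241+191) = 283/432 = 0.65509.
Pooled SE = √[0.2259463·0.00938498] ≈ 0.046049.
z = -0.39302/0.046049 = -8.535.

z = -8.535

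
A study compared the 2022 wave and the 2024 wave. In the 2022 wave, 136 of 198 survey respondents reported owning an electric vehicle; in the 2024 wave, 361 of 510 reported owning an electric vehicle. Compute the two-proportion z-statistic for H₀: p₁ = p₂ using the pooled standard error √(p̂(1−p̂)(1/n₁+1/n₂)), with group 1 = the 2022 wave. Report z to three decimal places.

Sample proportions: p̂₁ = 136/198 = 0.68687 and p̂₂ = 361/510 = 0.70784.
Pooling: p̂ = 497/708 = 0.70198.
SE = √[p̂(1−p̂)(1/n₁+1/n₂)] = √[0.70198·0.29802·(1/198+1/510)] ≈ 0.038299.
z = (p̂₁ − p̂₂)/SE = (0.68687 − 0.70784)/0.038299 = -0.02097/0.038299 = -0.548.

z = -0.548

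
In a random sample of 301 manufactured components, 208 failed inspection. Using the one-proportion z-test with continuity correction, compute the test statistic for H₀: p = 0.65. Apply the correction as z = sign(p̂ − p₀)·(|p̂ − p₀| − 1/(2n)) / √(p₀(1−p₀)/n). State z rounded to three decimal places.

z = 1.432

The sample proportion is 208/301 = 0.69103. p̂ − p₀ = 0.041030.
Continuity correction 1/(2n) = 1/602 = 0.001661.
Corrected numerator: |0.041030| − 0.001661 = 0.039369.
Under H₀, SE = √(p₀(1−p₀)/n) = √(0.65·0.35/301) = √0.000755814 = 0.027492.
z = +0.039369/0.027492 = 1.432.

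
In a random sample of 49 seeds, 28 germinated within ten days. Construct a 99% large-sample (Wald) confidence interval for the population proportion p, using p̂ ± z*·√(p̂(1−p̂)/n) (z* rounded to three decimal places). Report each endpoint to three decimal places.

The sample proportion is 28/49 = 0.57143.
SE(p̂) = √(0.57143·0.42857/49) = 0.070696.
For 99% confidence, z* = 2.576.
Margin of error: 2.576 × 0.070696 = 0.18211.
CI: 0.57143 ± 0.18211 = (0.389, 0.754).

(0.389, 0.754)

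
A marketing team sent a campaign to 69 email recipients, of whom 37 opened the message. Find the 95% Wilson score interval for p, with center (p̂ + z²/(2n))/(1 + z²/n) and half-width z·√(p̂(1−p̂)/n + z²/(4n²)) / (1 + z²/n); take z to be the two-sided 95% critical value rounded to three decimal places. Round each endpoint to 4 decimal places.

p̂ = 37/69 = 0.53623; z = 1.960, so z² = 3.841600.
1 + z²/n = 1.055675.
Center = (0.53623 + 0.027838)/1.055675 = 0.53432.
Radicand: p̂(1−p̂)/n + z²/(4n²) = 0.003604163 + 0.000201722 = 0.003805885.
Half-width = z·√(radicand)/denom = 1.960·0.061692/1.055675 = 0.11454.
So the interval runs from 0.4198 to 0.6489.

(0.4198, 0.6489)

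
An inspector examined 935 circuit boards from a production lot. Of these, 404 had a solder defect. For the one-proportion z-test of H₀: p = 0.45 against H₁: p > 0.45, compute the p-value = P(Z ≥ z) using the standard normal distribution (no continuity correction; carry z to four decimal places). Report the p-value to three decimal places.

p-value = 0.865

With x = 404 successes in n = 935, p̂ = 0.43209.
SE₀ = √(0.45·0.55/935) = 0.016270.
Test statistic (full precision, shown to 4 dp): z = (404/935 − 0.45)/SE₀ ≈ -1.1011.
From the standard normal, P(Z ≥ z) = 0.865.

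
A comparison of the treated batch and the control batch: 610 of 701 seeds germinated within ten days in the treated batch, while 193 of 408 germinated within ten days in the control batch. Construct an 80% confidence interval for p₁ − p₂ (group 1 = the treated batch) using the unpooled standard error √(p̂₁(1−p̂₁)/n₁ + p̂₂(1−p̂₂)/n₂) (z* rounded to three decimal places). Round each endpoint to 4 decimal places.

p̂₁ = 610/701 = 0.87019, p̂₂ = 193/408 = 0.47304; p̂₁ − p̂₂ = 0.39715.
Unpooled SE = √(p̂₁(1−p̂₁)/n₁ + p̂₂(1−p̂₂)/n₂) = √(0.000161145 + 0.000610964) = 0.027787.
z* = 1.282 at the 80% level. Margin of error = 0.03562.
Interval: 0.39715 ± 0.03562 → (0.3615, 0.4328).

(0.3615, 0.4328)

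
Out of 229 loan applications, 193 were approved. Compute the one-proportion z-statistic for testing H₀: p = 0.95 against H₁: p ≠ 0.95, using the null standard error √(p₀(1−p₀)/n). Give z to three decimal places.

p̂ = 193/229 = 0.84279.
Null standard error: √(0.95·0.05/229) = √0.000207424 = 0.014402.
Test statistic: z = -0.10721/0.014402 = -7.444.

z = -7.444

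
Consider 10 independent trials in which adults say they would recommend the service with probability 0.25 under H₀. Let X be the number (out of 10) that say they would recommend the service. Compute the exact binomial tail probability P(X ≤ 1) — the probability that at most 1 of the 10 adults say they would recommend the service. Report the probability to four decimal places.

P = 0.2440

X ~ Binomial(n=10, p=0.25).
P(X ≤ 1) = C(10,0)·0.25^0·0.75^10 + C(10,1)·0.25^1·0.75^9.
= 0.056314 + 0.187712 = 0.2440.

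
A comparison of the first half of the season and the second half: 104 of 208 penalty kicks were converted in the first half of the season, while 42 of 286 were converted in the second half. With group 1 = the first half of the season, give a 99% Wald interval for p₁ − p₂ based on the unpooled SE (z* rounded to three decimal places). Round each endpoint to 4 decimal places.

(0.2488, 0.4575)

p̂₁ = 0.50000, p̂₂ = 0.14685, so the observed difference is 0.35315.
Unpooled SE = √(p̂₁(1−p̂₁)/n₁ + p̂₂(1−p̂₂)/n₂) = √(0.001201923 + 0.000438067) = 0.040497.
z* = 2.576 at the 99% level. Margin of error = 0.10432.
Interval: 0.35315 ± 0.10432 → (0.2488, 0.4575).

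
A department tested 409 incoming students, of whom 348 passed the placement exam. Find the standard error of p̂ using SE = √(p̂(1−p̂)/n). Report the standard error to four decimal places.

Sample proportion p̂ = 348/409 = 0.85086.
p̂(1−p̂) = 0.126897.
Dividing by n and taking the root: √0.000310262 = 0.0176.

SE = 0.0176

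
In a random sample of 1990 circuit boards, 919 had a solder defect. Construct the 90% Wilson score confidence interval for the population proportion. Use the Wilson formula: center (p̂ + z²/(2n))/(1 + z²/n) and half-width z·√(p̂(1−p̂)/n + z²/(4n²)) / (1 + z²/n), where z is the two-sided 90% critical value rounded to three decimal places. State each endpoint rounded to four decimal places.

Here p̂ = 919/1990 = 0.46181 and z = 1.645 (z² = 2.706025).
Denominator 1 + z²/n = 1 + 2.706025/1990 = 1.001360.
Adjusted center: (0.46181 + z²/(2n))/1.001360 = 0.46186.
Radicand: p̂(1−p̂)/n + z²/(4n²) = 0.000124895 + 0.000000171 = 0.000125066.
Half-width = z·√(radicand)/denom = 1.645·0.011183/1.001360 = 0.01837.
Interval: 0.46186 ± 0.01837 → (0.4435, 0.4802).

(0.4435, 0.4802)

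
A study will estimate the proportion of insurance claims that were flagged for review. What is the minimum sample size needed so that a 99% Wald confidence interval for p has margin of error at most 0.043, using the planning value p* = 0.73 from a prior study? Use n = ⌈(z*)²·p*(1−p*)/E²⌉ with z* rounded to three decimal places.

z* = 2.576 at the 99% level.
p*(1−p*) = 0.73·0.27 = 0.1971.
Required n before rounding: 6.635776 × 0.1971 / 0.043² = 707.362.
⌈707.362⌉ = 708.

n = 708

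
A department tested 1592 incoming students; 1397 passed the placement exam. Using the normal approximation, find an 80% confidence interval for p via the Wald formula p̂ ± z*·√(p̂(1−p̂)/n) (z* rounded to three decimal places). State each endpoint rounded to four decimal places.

p̂ = 1397/1592 = 0.87751.
SE(p̂) = √(0.87751·0.12249/1592) = 0.008217.
The 80% critical value is z* = 1.282.
Margin of error: 1.282 × 0.008217 = 0.01053.
CI: 0.87751 ± 0.01053 = (0.8670, 0.8880).

(0.8670, 0.8880)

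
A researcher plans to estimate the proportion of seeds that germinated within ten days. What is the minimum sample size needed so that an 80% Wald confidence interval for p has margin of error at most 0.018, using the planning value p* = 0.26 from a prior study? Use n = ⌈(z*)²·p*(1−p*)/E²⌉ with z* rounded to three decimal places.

n = 976

z* = 1.282 at the 80% level.
p*(1−p*) = 0.26·0.74 = 0.1924.
Required n before rounding: 1.643524 × 0.1924 / 0.018² = 975.969.
Rounding up, n = 976.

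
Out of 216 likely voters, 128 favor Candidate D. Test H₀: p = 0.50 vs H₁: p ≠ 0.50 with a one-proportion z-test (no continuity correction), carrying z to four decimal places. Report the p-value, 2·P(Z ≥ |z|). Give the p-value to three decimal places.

p-value = 0.006

p̂ = 128/216 = 0.59259.
SE₀ = √(0.50·0.50/216) = 0.034021.
Test statistic (full precision, shown to 4 dp): z = (128/216 − 0.50)/SE₀ ≈ 2.7217.
From the standard normal, 2·P(Z ≥ |z|) = 0.006.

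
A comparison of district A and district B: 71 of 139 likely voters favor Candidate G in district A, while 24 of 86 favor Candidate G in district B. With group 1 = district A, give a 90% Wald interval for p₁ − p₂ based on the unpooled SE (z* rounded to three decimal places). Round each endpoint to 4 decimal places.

p̂₁ = 0.51079, p̂₂ = 0.27907, so the observed difference is 0.23172.
SE = √(0.001797723 + 0.002339417) = √0.004137140 = 0.064321.
For 90% confidence, z* = 1.645. Margin = 1.645·0.064321 = 0.10581.
CI: 0.23172 ± 0.10581 = (0.1259, 0.3375).

(0.1259, 0.3375)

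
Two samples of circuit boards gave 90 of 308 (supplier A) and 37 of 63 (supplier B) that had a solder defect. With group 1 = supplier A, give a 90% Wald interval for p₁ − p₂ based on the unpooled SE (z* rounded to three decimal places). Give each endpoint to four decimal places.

(-0.4057, -0.1845)

p̂₁ = 0.29221, p̂₂ = 0.58730, so the observed difference is -0.29509.
SE = √(0.000671501 + 0.003847277) = √0.004518778 = 0.067222.
For 90% confidence, z* = 1.645. Margin of error = 0.11058.
Interval: -0.29509 ± 0.11058 → (-0.4057, -0.1845).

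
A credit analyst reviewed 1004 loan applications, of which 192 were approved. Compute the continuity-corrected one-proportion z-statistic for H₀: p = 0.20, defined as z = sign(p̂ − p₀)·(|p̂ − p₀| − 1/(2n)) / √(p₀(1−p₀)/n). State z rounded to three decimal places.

Sample proportion p̂ = 192/1004 = 0.19124. p̂ − p₀ = -0.008765.
1/(2n) = 0.000498.
Corrected numerator: |-0.008765| − 0.000498 = 0.008267.
Null standard error: √(0.20·0.80/1004) = √0.000159363 = 0.012624.
z = (−)0.008267/0.012624 = -0.655.

z = -0.655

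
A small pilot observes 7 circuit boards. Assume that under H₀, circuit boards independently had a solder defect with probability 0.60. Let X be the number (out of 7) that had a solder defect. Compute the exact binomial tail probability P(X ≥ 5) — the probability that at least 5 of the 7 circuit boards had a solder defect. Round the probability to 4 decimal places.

X ~ Binomial(n=7, p=0.60).
P(X ≥ 5) = C(7,5)·0.60^5·0.40^2 + C(7,6)·0.60^6·0.40^1 + C(7,7)·0.60^7·0.40^0.
= 0.261274 + 0.130637 + 0.027994 = 0.4199.

P = 0.4199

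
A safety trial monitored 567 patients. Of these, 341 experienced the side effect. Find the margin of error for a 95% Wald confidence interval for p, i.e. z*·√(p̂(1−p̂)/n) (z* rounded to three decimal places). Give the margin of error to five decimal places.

The sample proportion is 341/567 = 0.60141.
SE = √(p̂(1−p̂)/n) = √(0.239716/567) = 0.020562.
The 95% critical value is z* = 1.960.
So ME = 0.04030.

ME = 0.04030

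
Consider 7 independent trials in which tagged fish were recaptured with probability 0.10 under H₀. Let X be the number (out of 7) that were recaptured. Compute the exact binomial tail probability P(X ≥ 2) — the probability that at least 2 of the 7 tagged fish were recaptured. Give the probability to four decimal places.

X is binomial with n = 7 and p = 0.10.
P(X ≥ 2) = Σ_{j=2}^{7} C(7,j)·0.10^j·0.90^{7−j}.
= 0.124003 + 0.022964 + 0.002552 + 0.000170 + 0.000006 + 0.000000 = 0.1497.

P = 0.1497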